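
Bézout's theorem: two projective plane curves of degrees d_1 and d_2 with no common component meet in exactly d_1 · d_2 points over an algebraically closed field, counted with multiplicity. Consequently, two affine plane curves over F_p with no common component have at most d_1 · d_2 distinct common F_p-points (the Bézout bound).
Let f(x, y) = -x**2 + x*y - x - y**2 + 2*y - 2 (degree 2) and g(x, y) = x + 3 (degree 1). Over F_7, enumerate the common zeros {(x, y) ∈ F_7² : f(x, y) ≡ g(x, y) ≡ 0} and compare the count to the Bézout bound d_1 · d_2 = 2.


Common zeros: {(4, 2), (4, 4)}; count = 2; Bézout bound = 2.

deg(f) = 2, deg(g) = 1, so Bézout bound = 2.
Scan x ∈ F_7. For each x, list the y ∈ F_7 with f(x, y) ≡ 0 and those with g(x, y) ≡ 0 (mod 7); the common zeros in that column are the intersection.
  x = 0: f ≡ 0 at y ∈ ∅; g ≡ 0 at y ∈ ∅; common: ∅.
  x = 1: f ≡ 0 at y ∈ {5}; g ≡ 0 at y ∈ ∅; common: ∅.
  x = 2: f ≡ 0 at y ∈ ∅; g ≡ 0 at y ∈ ∅; common: ∅.
  x = 3: f ≡ 0 at y ∈ {0, 5}; g ≡ 0 at y ∈ ∅; common: ∅.
  x = 4: f ≡ 0 at y ∈ {2, 4}; g ≡ 0 at y ∈ {0, 1, 2, 3, 4, 5, 6}; common: {2, 4}.
  x = 5: f ≡ 0 at y ∈ ∅; g ≡ 0 at y ∈ ∅; common: ∅.
  x = 6: f ≡ 0 at y ∈ {4}; g ≡ 0 at y ∈ ∅; common: ∅.
Collecting: common zeros = {(4, 2), (4, 4)}, so the count is 2.
Comparison with the Bézout bound: 2 ≤ 2 = deg(f)·deg(g), as expected for curves with no common component (the bound is attained).


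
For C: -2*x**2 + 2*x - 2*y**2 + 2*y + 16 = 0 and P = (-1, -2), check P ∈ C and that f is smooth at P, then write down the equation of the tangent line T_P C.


Tangent line at P: 6*x + 10*y + 26 = 0.

Step 1: f(-1, -2) = 0, so P lies on C.
Step 2: partial derivatives
  f_x(x, y) = 2 - 4*x, f_y(x, y) = 2 - 4*y.
  f_x(P) = 6, f_y(P) = 10 (gradient nonzero, so P is smooth).
Step 3: tangent line at P: 6·(x − -1) + 10·(y − -2) = 0.
Expanding: 6*x + 10*y + 26 = 0.


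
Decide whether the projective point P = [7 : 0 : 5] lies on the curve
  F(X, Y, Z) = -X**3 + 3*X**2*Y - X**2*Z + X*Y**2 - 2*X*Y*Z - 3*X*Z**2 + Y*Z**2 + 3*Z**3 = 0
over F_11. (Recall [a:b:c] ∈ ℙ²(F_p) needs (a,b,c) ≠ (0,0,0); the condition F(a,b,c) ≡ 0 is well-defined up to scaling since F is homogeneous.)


F(7,0,5) ≡ 10 (mod 11); P is NOT on the curve.

Evaluate F(7, 0, 5) term-by-term (mod 11).
  -X**3 ↦ -1·343·1·1 = -343
  3*X**2*Y ↦ 3·49·0·1 = 0
  -X**2*Z ↦ -1·49·1·5 = -245
  X*Y**2 ↦ 1·7·0·1 = 0
  -2*X*Y*Z ↦ -2·7·0·5 = 0
  -3*X*Z**2 ↦ -3·7·1·25 = -525
  Y*Z**2 ↦ 1·1·0·25 = 0
  3*Z**3 ↦ 3·1·1·125 = 375
Sum: F(7, 0, 5) = (-343) + (0) + (-245) + (0) + (0) + (-525) + (0) + (375) = -738.
Reducing mod 11: -738 ≡ 10 (mod 11).
Since F(a, b, c) ≡ 10 ≠ 0 (mod 11), P does NOT lie on the curve.


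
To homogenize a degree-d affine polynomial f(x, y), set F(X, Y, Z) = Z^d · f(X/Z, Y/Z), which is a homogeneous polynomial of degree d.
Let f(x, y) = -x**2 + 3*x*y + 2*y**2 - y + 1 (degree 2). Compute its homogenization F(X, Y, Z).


F(X, Y, Z) = -X**2 + 3*X*Y + 2*Y**2 - Y*Z + Z**2

deg(f) = 2.
Substitute x = X/Z, y = Y/Z into f, then multiply by Z^2.
  monomial -1·x^2·y^0 ↦ -1·X^2·Y^0·Z^0.
  monomial 3·x^1·y^1 ↦ 3·X^1·Y^1·Z^0.
  monomial 2·x^0·y^2 ↦ 2·X^0·Y^2·Z^0.
  monomial -1·x^0·y^1 ↦ -1·X^0·Y^1·Z^1.
  monomial 1·x^0·y^0 ↦ 1·X^0·Y^0·Z^2.
Collecting: F(X, Y, Z) = -X**2 + 3*X*Y + 2*Y**2 - Y*Z + Z**2.


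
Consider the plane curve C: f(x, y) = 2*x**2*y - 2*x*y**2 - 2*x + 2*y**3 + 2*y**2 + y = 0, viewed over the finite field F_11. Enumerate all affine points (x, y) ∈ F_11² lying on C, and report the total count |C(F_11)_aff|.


Affine F_11-points: {(0, 0), (2, 2), (3, 1), (3, 6), (5, 6), (6, 2), (7, 8), (8, 8), (9, 4), (10, 1)}; count = 10.

For each of the 121 pairs (x, y) ∈ F_11², evaluate f(x, y) mod 11. Record the zeros.
  x = 0: [0↦0, 1↦5, 2↦4, 3↦9, 4↦10, 5↦8, 6↦4, 7↦10, 8↦5, 9↦1, 10↦10]  zeros at y ∈ {0}
  x = 1: [0↦9, 1↦3, 2↦9, 3↦6, 4↦6, 5↦10, 6↦8, 7↦1, 8↦1, 9↦9, 10↦4]  zeros at y ∈ ∅
  x = 2: [0↦7, 1↦5, 2↦0, 3↦4, 4↦7, 5↦10, 6↦3, 7↦9, 8↦7, 9↦9, 10↦5]  zeros at y ∈ {2}
  x = 3: [0↦5, 1↦0, 2↦10, 3↦3, 4↦2, 5↦8, 6↦0, 7↦1, 8↦1, 9↦1, 10↦2]  zeros at y ∈ {1, 6}
  x = 4: [0↦3, 1↦10, 2↦6, 3↦3, 4↦2, 5↦4, 6↦10, 7↦10, 8↦5, 9↦7, 10↦6]  zeros at y ∈ ∅
  x = 5: [0↦1, 1↦2, 2↦10, 3↦4, 4↦7, 5↦9, 6↦0, 7↦3, 8↦8, 9↦5, 10↦6]  zeros at y ∈ {6}
  x = 6: [0↦10, 1↦9, 2↦0, 3↦6, 4↦6, 5↦1, 6↦3, 7↦2, 8↦10, 9↦6, 10↦2]  zeros at y ∈ {2}
  x = 7: [0↦8, 1↦9, 2↦9, 3↦9, 4↦10, 5↦2, 6↦8, 7↦7, 8↦0, 9↦10, 10↦5]  zeros at y ∈ {8}
  x = 8: [0↦6, 1↦2, 2↦4, 3↦2, 4↦8, 5↦1, 6↦4, 7↦7, 8↦0, 9↦6, 10↦4]  zeros at y ∈ {8}
  x = 9: [0↦4, 1↦10, 2↦7, 3↦7, 4↦0, 5↦9, 6↦2, 7↦2, 8↦10, 9↦5, 10↦10]  zeros at y ∈ {4}
  x = 10: [0↦2, 1↦0, 2↦7, 3↦2, 4↦8, 5↦4, 6↦2, 7↦3, 8↦8, 9↦7, 10↦1]  zeros at y ∈ {1}
Collecting zeros: affine points = {(0, 0), (2, 2), (3, 1), (3, 6), (5, 6), (6, 2), (7, 8), (8, 8), (9, 4), (10, 1)}.
Total count |C(F_11)_aff| = 10.


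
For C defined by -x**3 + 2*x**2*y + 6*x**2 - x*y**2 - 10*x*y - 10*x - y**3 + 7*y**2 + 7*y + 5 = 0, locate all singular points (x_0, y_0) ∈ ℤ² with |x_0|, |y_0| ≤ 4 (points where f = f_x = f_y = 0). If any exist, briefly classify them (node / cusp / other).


Singular points: {(3, 1)}; classification: node.

Compute partial derivatives:
  f_x = -3*x**2 + 4*x*y + 12*x - y**2 - 10*y - 10.
  f_y = 2*x**2 - 2*x*y - 10*x - 3*y**2 + 14*y + 7.
Scan x_0 ∈ {−4, ..., 4}. For each x_0, f_y(x_0, y) is a polynomial in y; find its integer roots y ∈ {−4, ..., 4}, then test f_x and f at those candidates.
  x = -4: f_y(-4, y) = -3*y**2 + 22*y + 79; no integer root y with |y| ≤ 4.
  x = -3: f_y(-3, y) = -3*y**2 + 20*y + 55; no integer root y with |y| ≤ 4.
  x = -2: f_y(-2, y) = -3*y**2 + 18*y + 35; no integer root y with |y| ≤ 4.
  x = -1: f_y(-1, y) = -3*y**2 + 16*y + 19; vanishes at y ∈ {-1}. (-1, -1): f_x = -12 ≠ 0.
  x = 0: f_y(0, y) = -3*y**2 + 14*y + 7; no integer root y with |y| ≤ 4.
  x = 1: f_y(1, y) = -3*y**2 + 12*y - 1; no integer root y with |y| ≤ 4.
  x = 2: f_y(2, y) = -3*y**2 + 10*y - 5; no integer root y with |y| ≤ 4.
  x = 3: f_y(3, y) = -3*y**2 + 8*y - 5; vanishes at y ∈ {1}. (3, 1): f_x = 0, f = 0 — SINGULAR.
  x = 4: f_y(4, y) = -3*y**2 + 6*y - 1; no integer root y with |y| ≤ 4.
Only singular point on the grid: (3, 1).
Classify: substitute x = 3 + u, y = 1 + v and expand: f = -u**3 + 2*u**2*v - u**2 - u*v**2 - v**3 + v**2.
No constant or linear terms (consistent with a singular point). Quadratic part: -u**2 + v**2. Cubic part: -u**3 + 2*u**2*v - u*v**2 - v**3.
The quadratic part v**2 - u**2 = (v − u)(v + u) splits into two distinct linear factors, so there are two distinct tangent lines y − 1 = ±(x − 3) — this is a node (ordinary double point).
Classification: node.


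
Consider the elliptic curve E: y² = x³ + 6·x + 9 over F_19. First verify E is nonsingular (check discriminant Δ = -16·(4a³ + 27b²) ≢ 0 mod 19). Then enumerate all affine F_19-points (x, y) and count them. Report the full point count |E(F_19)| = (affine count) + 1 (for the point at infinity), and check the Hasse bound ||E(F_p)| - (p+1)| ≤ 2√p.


Affine points = {(0, 3), (0, 16), (1, 4), (1, 15), (3, 4), (3, 15), (10, 9), (10, 10), (11, 0), (12, 2), (12, 17), (13, 2), (13, 17), (14, 5), (14, 14), (15, 4), (15, 15)}; affine count = 17; |E(F_19)| = 18.

Discriminant check: Δ ∝ 4a³ + 27b² = 4·6³ + 27·9² = 4·216 + 27·81 ≡ 11 (mod 19). Nonzero ⇒ E is nonsingular.
For each x ∈ F_19, compute rhs = x³ + 6·x + 9 mod 19, then count y ∈ F_19 with y² ≡ rhs.
  x = 0: rhs = 9, matching y values: 3, 16 (2 points).
  x = 1: rhs = 16, matching y values: 4, 15 (2 points).
  x = 2: rhs = 10, matching y values: none (0 points).
  x = 3: rhs = 16, matching y values: 4, 15 (2 points).
  x = 4: rhs = 2, matching y values: none (0 points).
  x = 5: rhs = 12, matching y values: none (0 points).
  x = 6: rhs = 14, matching y values: none (0 points).
  x = 7: rhs = 14, matching y values: none (0 points).
  x = 8: rhs = 18, matching y values: none (0 points).
  x = 9: rhs = 13, matching y values: none (0 points).
  x = 10: rhs = 5, matching y values: 9, 10 (2 points).
  x = 11: rhs = 0, matching y values: 0 (1 points).
  x = 12: rhs = 4, matching y values: 2, 17 (2 points).
  x = 13: rhs = 4, matching y values: 2, 17 (2 points).
  x = 14: rhs = 6, matching y values: 5, 14 (2 points).
  x = 15: rhs = 16, matching y values: 4, 15 (2 points).
  x = 16: rhs = 2, matching y values: none (0 points).
  x = 17: rhs = 8, matching y values: none (0 points).
  x = 18: rhs = 2, matching y values: none (0 points).
Total affine count: 17.
Full point count |E(F_19)| = 17 + 1 = 18.
Hasse bound: |18 − (19+1)| = |-2| = 2 ≤ 2√19 ≈ 8.7178 ✓.


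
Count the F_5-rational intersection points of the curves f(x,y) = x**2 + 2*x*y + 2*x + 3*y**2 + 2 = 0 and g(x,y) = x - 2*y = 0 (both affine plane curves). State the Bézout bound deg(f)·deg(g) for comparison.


Common zeros: ∅; count = 0; Bézout bound = 2.

deg(f) = 2, deg(g) = 1, so Bézout bound = 2.
Scan x ∈ F_5. For each x, list the y ∈ F_5 with f(x, y) ≡ 0 and those with g(x, y) ≡ 0 (mod 5); the common zeros in that column are the intersection.
  x = 0: f ≡ 0 at y ∈ {1, 4}; g ≡ 0 at y ∈ {0}; common: ∅.
  x = 1: f ≡ 0 at y ∈ {0, 1}; g ≡ 0 at y ∈ {3}; common: ∅.
  x = 2: f ≡ 0 at y ∈ {0, 2}; g ≡ 0 at y ∈ {1}; common: ∅.
  x = 3: f ≡ 0 at y ∈ ∅; g ≡ 0 at y ∈ {4}; common: ∅.
  x = 4: f ≡ 0 at y ∈ ∅; g ≡ 0 at y ∈ {2}; common: ∅.
Collecting: common zeros = ∅, so the count is 0.
Comparison with the Bézout bound: 0 ≤ 2 = deg(f)·deg(g), as expected for curves with no common component (the affine F_5-count falls short of the bound because intersections may lie at infinity, over extension fields, or carry multiplicity).


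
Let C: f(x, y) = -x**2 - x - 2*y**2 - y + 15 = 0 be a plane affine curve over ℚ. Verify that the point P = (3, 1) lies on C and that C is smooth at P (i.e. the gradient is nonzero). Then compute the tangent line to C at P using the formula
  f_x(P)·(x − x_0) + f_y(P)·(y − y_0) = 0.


Tangent line at P: -7*x - 5*y + 26 = 0.

Step 1: f(3, 1) = 0, so P lies on C.
Step 2: partial derivatives
  f_x(x, y) = -2*x - 1, f_y(x, y) = -4*y - 1.
  f_x(P) = -7, f_y(P) = -5 (gradient nonzero, so P is smooth).
Step 3: tangent line at P: -7·(x − 3) + -5·(y − 1) = 0.
Expanding: -7*x - 5*y + 26 = 0.


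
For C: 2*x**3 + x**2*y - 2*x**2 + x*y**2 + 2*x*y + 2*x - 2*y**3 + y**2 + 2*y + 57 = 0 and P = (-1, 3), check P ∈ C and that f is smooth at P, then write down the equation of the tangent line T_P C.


Tangent line at P: 21*x - 53*y + 180 = 0.

Step 1: f(-1, 3) = 0, so P lies on C.
Step 2: partial derivatives
  f_x(x, y) = 6*x**2 + 2*x*y - 4*x + y**2 + 2*y + 2, f_y(x, y) = x**2 + 2*x*y + 2*x - 6*y**2 + 2*y + 2.
  f_x(P) = 21, f_y(P) = -53 (gradient nonzero, so P is smooth).
Step 3: tangent line at P: 21·(x − -1) + -53·(y − 3) = 0.
Expanding: 21*x - 53*y + 180 = 0.


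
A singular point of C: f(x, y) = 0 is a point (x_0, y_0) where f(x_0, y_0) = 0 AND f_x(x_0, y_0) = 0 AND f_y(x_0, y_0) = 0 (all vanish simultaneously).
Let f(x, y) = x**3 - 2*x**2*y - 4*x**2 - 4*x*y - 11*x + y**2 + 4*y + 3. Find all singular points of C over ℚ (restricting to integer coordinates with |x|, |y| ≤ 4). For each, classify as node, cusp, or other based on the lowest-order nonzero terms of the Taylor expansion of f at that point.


Singular points: {(-1, -3)}; classification: node.

Compute partial derivatives:
  f_x = 3*x**2 - 4*x*y - 8*x - 4*y - 11.
  f_y = -2*x**2 - 4*x + 2*y + 4.
Scan x_0 ∈ {−4, ..., 4}. For each x_0, f_y(x_0, y) is a polynomial in y; find its integer roots y ∈ {−4, ..., 4}, then test f_x and f at those candidates.
  x = -4: f_y(-4, y) = 2*y - 12; no integer root y with |y| ≤ 4.
  x = -3: f_y(-3, y) = 2*y - 2; vanishes at y ∈ {1}. (-3, 1): f_x = 48 ≠ 0.
  x = -2: f_y(-2, y) = 2*y + 4; vanishes at y ∈ {-2}. (-2, -2): f_x = 9 ≠ 0.
  x = -1: f_y(-1, y) = 2*y + 6; vanishes at y ∈ {-3}. (-1, -3): f_x = 0, f = 0 — SINGULAR.
  x = 0: f_y(0, y) = 2*y + 4; vanishes at y ∈ {-2}. (0, -2): f_x = -3 ≠ 0.
  x = 1: f_y(1, y) = 2*y - 2; vanishes at y ∈ {1}. (1, 1): f_x = -24 ≠ 0.
  x = 2: f_y(2, y) = 2*y - 12; no integer root y with |y| ≤ 4.
  x = 3: f_y(3, y) = 2*y - 26; no integer root y with |y| ≤ 4.
  x = 4: f_y(4, y) = 2*y - 44; no integer root y with |y| ≤ 4.
Only singular point on the grid: (-1, -3).
Classify: substitute x = -1 + u, y = -3 + v and expand: f = u**3 - 2*u**2*v - u**2 + v**2.
No constant or linear terms (consistent with a singular point). Quadratic part: -u**2 + v**2. Cubic part: u**3 - 2*u**2*v.
The quadratic part v**2 - u**2 = (v − u)(v + u) splits into two distinct linear factors, so there are two distinct tangent lines y − -3 = ±(x − -1) — this is a node (ordinary double point).
Classification: node.


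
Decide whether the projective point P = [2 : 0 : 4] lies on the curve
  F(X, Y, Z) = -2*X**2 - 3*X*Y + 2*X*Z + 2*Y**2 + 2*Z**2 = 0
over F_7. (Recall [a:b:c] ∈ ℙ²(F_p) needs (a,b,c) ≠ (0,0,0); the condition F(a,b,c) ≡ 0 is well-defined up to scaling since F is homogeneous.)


F(2,0,4) ≡ 5 (mod 7); P is NOT on the curve.

Evaluate F(2, 0, 4) term-by-term (mod 7).
  -2*X**2 ↦ -2·4·1·1 = -8
  -3*X*Y ↦ -3·2·0·1 = 0
  2*X*Z ↦ 2·2·1·4 = 16
  2*Y**2 ↦ 2·1·0·1 = 0
  2*Z**2 ↦ 2·1·1·16 = 32
Sum: F(2, 0, 4) = (-8) + (0) + (16) + (0) + (32) = 40.
Reducing mod 7: 40 ≡ 5 (mod 7).
Since F(a, b, c) ≡ 5 ≠ 0 (mod 7), P does NOT lie on the curve.


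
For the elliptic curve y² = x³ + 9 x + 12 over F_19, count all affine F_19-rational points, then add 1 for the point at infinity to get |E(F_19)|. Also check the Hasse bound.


Affine points = {(2, 0), (3, 3), (3, 16), (4, 6), (4, 13), (5, 7), (5, 12), (6, 4), (6, 15), (7, 0), (8, 8), (8, 11), (9, 9), (9, 10), (10, 0), (11, 6), (11, 13), (12, 9), (12, 10), (15, 8), (15, 11), (17, 9), (17, 10)}; affine count = 23; |E(F_19)| = 24.

Discriminant check: Δ ∝ 4a³ + 27b² = 4·9³ + 27·12² = 4·729 + 27·144 ≡ 2 (mod 19). Nonzero ⇒ E is nonsingular.
For each x ∈ F_19, compute rhs = x³ + 9·x + 12 mod 19, then count y ∈ F_19 with y² ≡ rhs.
  x = 0: rhs = 12, matching y values: none (0 points).
  x = 1: rhs = 3, matching y values: none (0 points).
  x = 2: rhs = 0, matching y values: 0 (1 points).
  x = 3: rhs = 9, matching y values: 3, 16 (2 points).
  x = 4: rhs = 17, matching y values: 6, 13 (2 points).
  x = 5: rhs = 11, matching y values: 7, 12 (2 points).
  x = 6: rhs = 16, matching y values: 4, 15 (2 points).
  x = 7: rhs = 0, matching y values: 0 (1 points).
  x = 8: rhs = 7, matching y values: 8, 11 (2 points).
  x = 9: rhs = 5, matching y values: 9, 10 (2 points).
  x = 10: rhs = 0, matching y values: 0 (1 points).
  x = 11: rhs = 17, matching y values: 6, 13 (2 points).
  x = 12: rhs = 5, matching y values: 9, 10 (2 points).
  x = 13: rhs = 8, matching y values: none (0 points).
  x = 14: rhs = 13, matching y values: none (0 points).
  x = 15: rhs = 7, matching y values: 8, 11 (2 points).
  x = 16: rhs = 15, matching y values: none (0 points).
  x = 17: rhs = 5, matching y values: 9, 10 (2 points).
  x = 18: rhs = 2, matching y values: none (0 points).
Total affine count: 23.
Full point count |E(F_19)| = 23 + 1 = 24.
Hasse bound: |24 − (19+1)| = |4| = 4 ≤ 2√19 ≈ 8.7178 ✓.


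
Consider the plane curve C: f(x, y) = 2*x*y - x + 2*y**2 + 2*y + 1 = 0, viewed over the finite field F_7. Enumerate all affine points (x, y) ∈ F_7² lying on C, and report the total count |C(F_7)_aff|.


Affine F_7-points: {(1, 0), (1, 5), (2, 1), (2, 3), (5, 2), (5, 6)}; count = 6.

For each of the 49 pairs (x, y) ∈ F_7², evaluate f(x, y) mod 7. Record the zeros.
  x = 0: [0↦1, 1↦5, 2↦6, 3↦4, 4↦6, 5↦5, 6↦1]  zeros at y ∈ ∅
  x = 1: [0↦0, 1↦6, 2↦2, 3↦2, 4↦6, 5↦0, 6↦5]  zeros at y ∈ {0, 5}
  x = 2: [0↦6, 1↦0, 2↦5, 3↦0, 4↦6, 5↦2, 6↦2]  zeros at y ∈ {1, 3}
  x = 3: [0↦5, 1↦1, 2↦1, 3↦5, 4↦6, 5↦4, 6↦6]  zeros at y ∈ ∅
  x = 4: [0↦4, 1↦2, 2↦4, 3↦3, 4↦6, 5↦6, 6↦3]  zeros at y ∈ ∅
  x = 5: [0↦3, 1↦3, 2↦0, 3↦1, 4↦6, 5↦1, 6↦0]  zeros at y ∈ {2, 6}
  x = 6: [0↦2, 1↦4, 2↦3, 3↦6, 4↦6, 5↦3, 6↦4]  zeros at y ∈ ∅
Collecting zeros: affine points = {(1, 0), (1, 5), (2, 1), (2, 3), (5, 2), (5, 6)}.
Total count |C(F_7)_aff| = 6.


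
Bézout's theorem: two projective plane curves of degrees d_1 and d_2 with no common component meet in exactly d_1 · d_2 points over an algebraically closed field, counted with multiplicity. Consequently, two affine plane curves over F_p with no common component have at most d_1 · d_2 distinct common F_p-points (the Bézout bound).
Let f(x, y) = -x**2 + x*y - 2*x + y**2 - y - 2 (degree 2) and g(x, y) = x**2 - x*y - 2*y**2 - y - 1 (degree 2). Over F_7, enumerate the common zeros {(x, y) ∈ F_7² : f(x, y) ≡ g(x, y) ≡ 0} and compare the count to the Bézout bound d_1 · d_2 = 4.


Common zeros: ∅; count = 0; Bézout bound = 4.

deg(f) = 2, deg(g) = 2, so Bézout bound = 4.
Scan x ∈ F_7. For each x, list the y ∈ F_7 with f(x, y) ≡ 0 and those with g(x, y) ≡ 0 (mod 7); the common zeros in that column are the intersection.
  x = 0: f ≡ 0 at y ∈ {2, 6}; g ≡ 0 at y ∈ {5}; common: ∅.
  x = 1: f ≡ 0 at y ∈ ∅; g ≡ 0 at y ∈ {0, 6}; common: ∅.
  x = 2: f ≡ 0 at y ∈ ∅; g ≡ 0 at y ∈ ∅; common: ∅.
  x = 3: f ≡ 0 at y ∈ {1, 4}; g ≡ 0 at y ∈ ∅; common: ∅.
  x = 4: f ≡ 0 at y ∈ {5, 6}; g ≡ 0 at y ∈ ∅; common: ∅.
  x = 5: f ≡ 0 at y ∈ ∅; g ≡ 0 at y ∈ {5, 6}; common: ∅.
  x = 6: f ≡ 0 at y ∈ {4, 5}; g ≡ 0 at y ∈ {0}; common: ∅.
Collecting: common zeros = ∅, so the count is 0.
Comparison with the Bézout bound: 0 ≤ 4 = deg(f)·deg(g), as expected for curves with no common component (the affine F_7-count falls short of the bound because intersections may lie at infinity, over extension fields, or carry multiplicity).


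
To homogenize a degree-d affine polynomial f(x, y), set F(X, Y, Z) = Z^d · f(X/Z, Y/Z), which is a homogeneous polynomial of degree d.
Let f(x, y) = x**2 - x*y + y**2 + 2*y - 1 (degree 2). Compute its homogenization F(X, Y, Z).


F(X, Y, Z) = X**2 - X*Y + Y**2 + 2*Y*Z - Z**2

deg(f) = 2.
Substitute x = X/Z, y = Y/Z into f, then multiply by Z^2.
  monomial 1·x^2·y^0 ↦ 1·X^2·Y^0·Z^0.
  monomial -1·x^1·y^1 ↦ -1·X^1·Y^1·Z^0.
  monomial 1·x^0·y^2 ↦ 1·X^0·Y^2·Z^0.
  monomial 2·x^0·y^1 ↦ 2·X^0·Y^1·Z^1.
  monomial -1·x^0·y^0 ↦ -1·X^0·Y^0·Z^2.
Collecting: F(X, Y, Z) = X**2 - X*Y + Y**2 + 2*Y*Z - Z**2.


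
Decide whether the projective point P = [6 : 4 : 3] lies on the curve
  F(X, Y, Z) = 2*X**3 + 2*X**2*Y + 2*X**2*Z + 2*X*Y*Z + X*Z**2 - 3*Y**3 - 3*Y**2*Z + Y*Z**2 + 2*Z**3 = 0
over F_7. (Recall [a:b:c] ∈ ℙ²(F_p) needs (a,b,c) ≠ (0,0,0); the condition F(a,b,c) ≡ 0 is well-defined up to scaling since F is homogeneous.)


F(6,4,3) ≡ 6 (mod 7); P is NOT on the curve.

Evaluate F(6, 4, 3) term-by-term (mod 7).
  2*X**3 ↦ 2·216·1·1 = 432
  2*X**2*Y ↦ 2·36·4·1 = 288
  2*X**2*Z ↦ 2·36·1·3 = 216
  2*X*Y*Z ↦ 2·6·4·3 = 144
  X*Z**2 ↦ 1·6·1·9 = 54
  -3*Y**3 ↦ -3·1·64·1 = -192
  -3*Y**2*Z ↦ -3·1·16·3 = -144
  Y*Z**2 ↦ 1·1·4·9 = 36
  2*Z**3 ↦ 2·1·1·27 = 54
Sum: F(6, 4, 3) = (432) + (288) + (216) + (144) + (54) + (-192) + (-144) + (36) + (54) = 888.
Reducing mod 7: 888 ≡ 6 (mod 7).
Since F(a, b, c) ≡ 6 ≠ 0 (mod 7), P does NOT lie on the curve.


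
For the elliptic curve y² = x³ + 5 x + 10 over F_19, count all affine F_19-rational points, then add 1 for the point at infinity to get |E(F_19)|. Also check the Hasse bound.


Affine points = {(1, 4), (1, 15), (2, 3), (2, 16), (6, 3), (6, 16), (8, 7), (8, 12), (9, 9), (9, 10), (11, 3), (11, 16), (13, 7), (13, 12), (16, 5), (16, 14), (17, 7), (17, 12), (18, 2), (18, 17)}; affine count = 20; |E(F_19)| = 21.

Discriminant check: Δ ∝ 4a³ + 27b² = 4·5³ + 27·10² = 4·125 + 27·100 ≡ 8 (mod 19). Nonzero ⇒ E is nonsingular.
For each x ∈ F_19, compute rhs = x³ + 5·x + 10 mod 19, then count y ∈ F_19 with y² ≡ rhs.
  x = 0: rhs = 10, matching y values: none (0 points).
  x = 1: rhs = 16, matching y values: 4, 15 (2 points).
  x = 2: rhs = 9, matching y values: 3, 16 (2 points).
  x = 3: rhs = 14, matching y values: none (0 points).
  x = 4: rhs = 18, matching y values: none (0 points).
  x = 5: rhs = 8, matching y values: none (0 points).
  x = 6: rhs = 9, matching y values: 3, 16 (2 points).
  x = 7: rhs = 8, matching y values: none (0 points).
  x = 8: rhs = 11, matching y values: 7, 12 (2 points).
  x = 9: rhs = 5, matching y values: 9, 10 (2 points).
  x = 10: rhs = 15, matching y values: none (0 points).
  x = 11: rhs = 9, matching y values: 3, 16 (2 points).
  x = 12: rhs = 12, matching y values: none (0 points).
  x = 13: rhs = 11, matching y values: 7, 12 (2 points).
  x = 14: rhs = 12, matching y values: none (0 points).
  x = 15: rhs = 2, matching y values: none (0 points).
  x = 16: rhs = 6, matching y values: 5, 14 (2 points).
  x = 17: rhs = 11, matching y values: 7, 12 (2 points).
  x = 18: rhs = 4, matching y values: 2, 17 (2 points).
Total affine count: 20.
Full point count |E(F_19)| = 20 + 1 = 21.
Hasse bound: |21 − (19+1)| = |1| = 1 ≤ 2√19 ≈ 8.7178 ✓.


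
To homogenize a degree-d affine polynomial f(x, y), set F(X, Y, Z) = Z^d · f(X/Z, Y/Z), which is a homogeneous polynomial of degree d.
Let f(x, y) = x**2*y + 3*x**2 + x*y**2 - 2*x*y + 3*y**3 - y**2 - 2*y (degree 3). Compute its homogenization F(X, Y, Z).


F(X, Y, Z) = X**2*Y + 3*X**2*Z + X*Y**2 - 2*X*Y*Z + 3*Y**3 - Y**2*Z - 2*Y*Z**2

deg(f) = 3.
Substitute x = X/Z, y = Y/Z into f, then multiply by Z^3.
  monomial 1·x^2·y^1 ↦ 1·X^2·Y^1·Z^0.
  monomial 3·x^2·y^0 ↦ 3·X^2·Y^0·Z^1.
  monomial 1·x^1·y^2 ↦ 1·X^1·Y^2·Z^0.
  monomial -2·x^1·y^1 ↦ -2·X^1·Y^1·Z^1.
  monomial 3·x^0·y^3 ↦ 3·X^0·Y^3·Z^0.
  monomial -1·x^0·y^2 ↦ -1·X^0·Y^2·Z^1.
  monomial -2·x^0·y^1 ↦ -2·X^0·Y^1·Z^2.
Collecting: F(X, Y, Z) = X**2*Y + 3*X**2*Z + X*Y**2 - 2*X*Y*Z + 3*Y**3 - Y**2*Z - 2*Y*Z**2.


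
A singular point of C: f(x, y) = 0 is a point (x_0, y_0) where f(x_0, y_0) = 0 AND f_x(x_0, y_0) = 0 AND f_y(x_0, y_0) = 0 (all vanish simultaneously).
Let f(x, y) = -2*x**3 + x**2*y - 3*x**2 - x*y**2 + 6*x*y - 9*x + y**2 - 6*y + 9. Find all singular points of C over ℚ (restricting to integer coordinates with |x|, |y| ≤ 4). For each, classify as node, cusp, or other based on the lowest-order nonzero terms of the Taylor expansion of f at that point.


Singular points: {(0, 3)}; classification: cusp.

Compute partial derivatives:
  f_x = -6*x**2 + 2*x*y - 6*x - y**2 + 6*y - 9.
  f_y = x**2 - 2*x*y + 6*x + 2*y - 6.
Scan x_0 ∈ {−4, ..., 4}. For each x_0, f_y(x_0, y) is a polynomial in y; find its integer roots y ∈ {−4, ..., 4}, then test f_x and f at those candidates.
  x = -4: f_y(-4, y) = 10*y - 14; no integer root y with |y| ≤ 4.
  x = -3: f_y(-3, y) = 8*y - 15; no integer root y with |y| ≤ 4.
  x = -2: f_y(-2, y) = 6*y - 14; no integer root y with |y| ≤ 4.
  x = -1: f_y(-1, y) = 4*y - 11; no integer root y with |y| ≤ 4.
  x = 0: f_y(0, y) = 2*y - 6; vanishes at y ∈ {3}. (0, 3): f_x = 0, f = 0 — SINGULAR.
  x = 1: f_y(1, y) = 1; no integer root y with |y| ≤ 4.
  x = 2: f_y(2, y) = 10 - 2*y; no integer root y with |y| ≤ 4.
  x = 3: f_y(3, y) = 21 - 4*y; no integer root y with |y| ≤ 4.
  x = 4: f_y(4, y) = 34 - 6*y; no integer root y with |y| ≤ 4.
Only singular point on the grid: (0, 3).
Classify: substitute x = 0 + u, y = 3 + v and expand: f = -2*u**3 + u**2*v - u*v**2 + v**2.
No constant or linear terms (consistent with a singular point). Quadratic part: v**2. Cubic part: -2*u**3 + u**2*v - u*v**2.
The quadratic part v**2 is a perfect square, so there is a single (double) tangent line v = 0, i.e. y = 3. Restricting the cubic part to that line (v = 0) leaves -2*u**3 ≠ 0, so f is not divisible by v and the branch is v² ≈ 2*u**3 to lowest order — this is a cusp.
Classification: cusp.


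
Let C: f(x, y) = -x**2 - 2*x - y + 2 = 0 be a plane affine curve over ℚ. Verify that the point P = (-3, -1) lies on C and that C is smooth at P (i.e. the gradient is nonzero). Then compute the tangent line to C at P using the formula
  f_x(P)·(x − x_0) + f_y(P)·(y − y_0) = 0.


Tangent line at P: 4*x - y + 11 = 0.

Step 1: f(-3, -1) = 0, so P lies on C.
Step 2: partial derivatives
  f_x(x, y) = -2*x - 2, f_y(x, y) = -1.
  f_x(P) = 4, f_y(P) = -1 (gradient nonzero, so P is smooth).
Step 3: tangent line at P: 4·(x − -3) + -1·(y − -1) = 0.
Expanding: 4*x - y + 11 = 0.


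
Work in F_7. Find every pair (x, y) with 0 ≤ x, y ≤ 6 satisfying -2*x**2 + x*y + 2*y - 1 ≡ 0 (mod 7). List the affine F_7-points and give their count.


Affine F_7-points: {(0, 4), (1, 1), (2, 4), (3, 1), (4, 2), (6, 3)}; count = 6.

For each of the 49 pairs (x, y) ∈ F_7², evaluate f(x, y) mod 7. Record the zeros.
  x = 0: [0↦6, 1↦1, 2↦3, 3↦5, 4↦0, 5↦2, 6↦4]  zeros at y ∈ {4}
  x = 1: [0↦4, 1↦0, 2↦3, 3↦6, 4↦2, 5↦5, 6↦1]  zeros at y ∈ {1}
  x = 2: [0↦5, 1↦2, 2↦6, 3↦3, 4↦0, 5↦4, 6↦1]  zeros at y ∈ {4}
  x = 3: [0↦2, 1↦0, 2↦5, 3↦3, 4↦1, 5↦6, 6↦4]  zeros at y ∈ {1}
  x = 4: [0↦2, 1↦1, 2↦0, 3↦6, 4↦5, 5↦4, 6↦3]  zeros at y ∈ {2}
  x = 5: [0↦5, 1↦5, 2↦5, 3↦5, 4↦5, 5↦5, 6↦5]  zeros at y ∈ ∅
  x = 6: [0↦4, 1↦5, 2↦6, 3↦0, 4↦1, 5↦2, 6↦3]  zeros at y ∈ {3}
Collecting zeros: affine points = {(0, 4), (1, 1), (2, 4), (3, 1), (4, 2), (6, 3)}.
Total count |C(F_7)_aff| = 6.


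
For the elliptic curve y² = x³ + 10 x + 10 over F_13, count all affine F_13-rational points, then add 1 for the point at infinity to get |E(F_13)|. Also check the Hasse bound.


Affine points = {(0, 6), (0, 7), (2, 5), (2, 8), (4, 6), (4, 7), (5, 4), (5, 9), (6, 0), (8, 2), (8, 11), (9, 6), (9, 7), (12, 5), (12, 8)}; affine count = 15; |E(F_13)| = 16.

Discriminant check: Δ ∝ 4a³ + 27b² = 4·10³ + 27·10² = 4·1000 + 27·100 ≡ 5 (mod 13). Nonzero ⇒ E is nonsingular.
For each x ∈ F_13, compute rhs = x³ + 10·x + 10 mod 13, then count y ∈ F_13 with y² ≡ rhs.
  x = 0: rhs = 10, matching y values: 6, 7 (2 points).
  x = 1: rhs = 8, matching y values: none (0 points).
  x = 2: rhs = 12, matching y values: 5, 8 (2 points).
  x = 3: rhs = 2, matching y values: none (0 points).
  x = 4: rhs = 10, matching y values: 6, 7 (2 points).
  x = 5: rhs = 3, matching y values: 4, 9 (2 points).
  x = 6: rhs = 0, matching y values: 0 (1 points).
  x = 7: rhs = 7, matching y values: none (0 points).
  x = 8: rhs = 4, matching y values: 2, 11 (2 points).
  x = 9: rhs = 10, matching y values: 6, 7 (2 points).
  x = 10: rhs = 5, matching y values: none (0 points).
  x = 11: rhs = 8, matching y values: none (0 points).
  x = 12: rhs = 12, matching y values: 5, 8 (2 points).
Total affine count: 15.
Full point count |E(F_13)| = 15 + 1 = 16.
Hasse bound: |16 − (13+1)| = |2| = 2 ≤ 2√13 ≈ 7.2111 ✓.


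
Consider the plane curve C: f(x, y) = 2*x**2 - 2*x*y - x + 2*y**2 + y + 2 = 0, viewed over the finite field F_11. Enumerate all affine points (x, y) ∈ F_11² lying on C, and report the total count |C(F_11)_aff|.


Affine F_11-points: {(2, 9)}; count = 1.

For each of the 121 pairs (x, y) ∈ F_11², evaluate f(x, y) mod 11. Record the zeros.
  x = 0: [0↦2, 1↦5, 2↦1, 3↦1, 4↦5, 5↦2, 6↦3, 7↦8, 8↦6, 9↦8, 10↦3]  zeros at y ∈ ∅
  x = 1: [0↦3, 1↦4, 2↦9, 3↦7, 4↦9, 5↦4, 6↦3, 7↦6, 8↦2, 9↦2, 10↦6]  zeros at y ∈ ∅
  x = 2: [0↦8, 1↦7, 2↦10, 3↦6, 4↦6, 5↦10, 6↦7, 7↦8, 8↦2, 9↦0, 10↦2]  zeros at y ∈ {9}
  x = 3: [0↦6, 1↦3, 2↦4, 3↦9, 4↦7, 5↦9, 6↦4, 7↦3, 8↦6, 9↦2, 10↦2]  zeros at y ∈ ∅
  x = 4: [0↦8, 1↦3, 2↦2, 3↦5, 4↦1, 5↦1, 6↦5, 7↦2, 8↦3, 9↦8, 10↦6]  zeros at y ∈ ∅
  x = 5: [0↦3, 1↦7, 2↦4, 3↦5, 4↦10, 5↦8, 6↦10, 7↦5, 8↦4, 9↦7, 10↦3]  zeros at y ∈ ∅
  x = 6: [0↦2, 1↦4, 2↦10, 3↦9, 4↦1, 5↦8, 6↦8, 7↦1, 8↦9, 9↦10, 10↦4]  zeros at y ∈ ∅
  x = 7: [0↦5, 1↦5, 2↦9, 3↦6, 4↦7, 5↦1, 6↦10, 7↦1, 8↦7, 9↦6, 10↦9]  zeros at y ∈ ∅
  x = 8: [0↦1, 1↦10, 2↦1, 3↦7, 4↦6, 5↦9, 6↦5, 7↦5, 8↦9, 9↦6, 10↦7]  zeros at y ∈ ∅
  x = 9: [0↦1, 1↦8, 2↦8, 3↦1, 4↦9, 5↦10, 6↦4, 7↦2, 8↦4, 9↦10, 10↦9]  zeros at y ∈ ∅
  x = 10: [0↦5, 1↦10, 2↦8, 3↦10, 4↦5, 5↦4, 6↦7, 7↦3, 8↦3, 9↦7, 10↦4]  zeros at y ∈ ∅
Collecting zeros: affine points = {(2, 9)}.
Total count |C(F_11)_aff| = 1.


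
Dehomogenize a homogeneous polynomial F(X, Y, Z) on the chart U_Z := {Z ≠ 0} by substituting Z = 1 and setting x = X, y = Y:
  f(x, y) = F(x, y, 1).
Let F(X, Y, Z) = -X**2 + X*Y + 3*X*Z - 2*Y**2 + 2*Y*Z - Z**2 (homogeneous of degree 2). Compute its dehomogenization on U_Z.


f(x, y) = -x**2 + x*y + 3*x - 2*y**2 + 2*y - 1

On U_Z we set Z = 1. Each monomial c·X^i·Y^j·Z^k in F becomes c·x^i·y^j·1^k = c·x^i·y^j.
Substituting Z = 1: F(X, Y, 1) = -x**2 + x*y + 3*x - 2*y**2 + 2*y - 1.
Note: deg(f) ≤ deg(F) = 2; strict inequality happens when F is divisible by Z (lost terms).


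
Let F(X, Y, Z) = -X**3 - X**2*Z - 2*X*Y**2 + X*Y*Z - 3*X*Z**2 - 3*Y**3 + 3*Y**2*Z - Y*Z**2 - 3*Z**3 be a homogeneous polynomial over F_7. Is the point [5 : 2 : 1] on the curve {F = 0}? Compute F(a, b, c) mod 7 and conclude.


F(5,2,1) ≡ 5 (mod 7); P is NOT on the curve.

Evaluate F(5, 2, 1) term-by-term (mod 7).
  -X**3 ↦ -1·125·1·1 = -125
  -X**2*Z ↦ -1·25·1·1 = -25
  -2*X*Y**2 ↦ -2·5·4·1 = -40
  X*Y*Z ↦ 1·5·2·1 = 10
  -3*X*Z**2 ↦ -3·5·1·1 = -15
  -3*Y**3 ↦ -3·1·8·1 = -24
  3*Y**2*Z ↦ 3·1·4·1 = 12
  -Y*Z**2 ↦ -1·1·2·1 = -2
  -3*Z**3 ↦ -3·1·1·1 = -3
Sum: F(5, 2, 1) = (-125) + (-25) + (-40) + (10) + (-15) + (-24) + (12) + (-2) + (-3) = -212.
Reducing mod 7: -212 ≡ 5 (mod 7).
Since F(a, b, c) ≡ 5 ≠ 0 (mod 7), P does NOT lie on the curve.


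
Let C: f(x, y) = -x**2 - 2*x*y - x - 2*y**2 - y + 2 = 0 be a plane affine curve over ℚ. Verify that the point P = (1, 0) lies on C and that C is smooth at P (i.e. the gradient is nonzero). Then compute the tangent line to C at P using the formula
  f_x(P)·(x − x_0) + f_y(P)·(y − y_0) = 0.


Tangent line at P: -3*x - 3*y + 3 = 0.

Step 1: f(1, 0) = 0, so P lies on C.
Step 2: partial derivatives
  f_x(x, y) = -2*x - 2*y - 1, f_y(x, y) = -2*x - 4*y - 1.
  f_x(P) = -3, f_y(P) = -3 (gradient nonzero, so P is smooth).
Step 3: tangent line at P: -3·(x − 1) + -3·(y − 0) = 0.
Expanding: -3*x - 3*y + 3 = 0.


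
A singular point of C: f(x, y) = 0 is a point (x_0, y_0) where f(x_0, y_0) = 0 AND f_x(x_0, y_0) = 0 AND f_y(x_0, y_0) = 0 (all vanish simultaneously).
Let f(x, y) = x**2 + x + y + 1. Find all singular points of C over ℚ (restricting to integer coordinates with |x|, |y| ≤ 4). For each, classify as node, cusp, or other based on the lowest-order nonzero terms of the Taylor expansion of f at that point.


No singular points in the scanned grid; C is smooth there.

Compute partial derivatives:
  f_x = 2*x + 1.
  f_y = 1.
f_y = 1 is a nonzero constant, so f_y never vanishes: no point (x, y) can satisfy f = f_x = f_y = 0. In particular no (x, y) ∈ {−4, ..., 4}² is singular; the curve is smooth.


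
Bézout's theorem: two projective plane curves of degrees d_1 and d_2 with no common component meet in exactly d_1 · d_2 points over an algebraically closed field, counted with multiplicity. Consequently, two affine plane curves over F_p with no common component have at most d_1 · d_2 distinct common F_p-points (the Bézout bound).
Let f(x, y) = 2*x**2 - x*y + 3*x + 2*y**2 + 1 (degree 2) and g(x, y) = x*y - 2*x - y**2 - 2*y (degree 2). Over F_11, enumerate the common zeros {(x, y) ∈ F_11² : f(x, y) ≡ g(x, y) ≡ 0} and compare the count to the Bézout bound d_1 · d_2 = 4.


Common zeros: ∅; count = 0; Bézout bound = 4.

deg(f) = 2, deg(g) = 2, so Bézout bound = 4.
Scan x ∈ F_11. For each x, list the y ∈ F_11 with f(x, y) ≡ 0 and those with g(x, y) ≡ 0 (mod 11); the common zeros in that column are the intersection.
  x = 0: f ≡ 0 at y ∈ {4, 7}; g ≡ 0 at y ∈ {0, 9}; common: ∅.
  x = 1: f ≡ 0 at y ∈ ∅; g ≡ 0 at y ∈ {4, 6}; common: ∅.
  x = 2: f ≡ 0 at y ∈ {5, 7}; g ≡ 0 at y ∈ ∅; common: ∅.
  x = 3: f ≡ 0 at y ∈ {8, 10}; g ≡ 0 at y ∈ ∅; common: ∅.
  x = 4: f ≡ 0 at y ∈ ∅; g ≡ 0 at y ∈ {3, 10}; common: ∅.
  x = 5: f ≡ 0 at y ∈ {0, 8}; g ≡ 0 at y ∈ ∅; common: ∅.
  x = 6: f ≡ 0 at y ∈ {4, 10}; g ≡ 0 at y ∈ {7, 8}; common: ∅.
  x = 7: f ≡ 0 at y ∈ ∅; g ≡ 0 at y ∈ ∅; common: ∅.
  x = 8: f ≡ 0 at y ∈ ∅; g ≡ 0 at y ∈ {1, 5}; common: ∅.
  x = 9: f ≡ 0 at y ∈ ∅; g ≡ 0 at y ∈ ∅; common: ∅.
  x = 10: f ≡ 0 at y ∈ {0, 5}; g ≡ 0 at y ∈ ∅; common: ∅.
Collecting: common zeros = ∅, so the count is 0.
Comparison with the Bézout bound: 0 ≤ 4 = deg(f)·deg(g), as expected for curves with no common component (the affine F_11-count falls short of the bound because intersections may lie at infinity, over extension fields, or carry multiplicity).


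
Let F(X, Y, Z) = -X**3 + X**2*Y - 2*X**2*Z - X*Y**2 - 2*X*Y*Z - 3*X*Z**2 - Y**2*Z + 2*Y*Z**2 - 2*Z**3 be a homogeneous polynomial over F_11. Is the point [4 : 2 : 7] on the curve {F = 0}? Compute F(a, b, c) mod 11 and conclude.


F(4,2,7) ≡ 6 (mod 11); P is NOT on the curve.

Evaluate F(4, 2, 7) term-by-term (mod 11).
  -X**3 ↦ -1·64·1·1 = -64
  X**2*Y ↦ 1·16·2·1 = 32
  -2*X**2*Z ↦ -2·16·1·7 = -224
  -X*Y**2 ↦ -1·4·4·1 = -16
  -2*X*Y*Z ↦ -2·4·2·7 = -112
  -3*X*Z**2 ↦ -3·4·1·49 = -588
  -Y**2*Z ↦ -1·1·4·7 = -28
  2*Y*Z**2 ↦ 2·1·2·49 = 196
  -2*Z**3 ↦ -2·1·1·343 = -686
Sum: F(4, 2, 7) = (-64) + (32) + (-224) + (-16) + (-112) + (-588) + (-28) + (196) + (-686) = -1490.
Reducing mod 11: -1490 ≡ 6 (mod 11).
Since F(a, b, c) ≡ 6 ≠ 0 (mod 11), P does NOT lie on the curve.


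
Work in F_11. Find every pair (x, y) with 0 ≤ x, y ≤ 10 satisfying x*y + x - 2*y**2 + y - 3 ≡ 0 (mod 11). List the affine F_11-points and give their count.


Affine F_11-points: {(2, 1), (2, 6), (3, 0), (3, 2), (4, 4), (8, 5), (9, 7), (9, 9), (10, 3), (10, 8)}; count = 10.

For each of the 121 pairs (x, y) ∈ F_11², evaluate f(x, y) mod 11. Record the zeros.
  x = 0: [0↦8, 1↦7, 2↦2, 3↦4, 4↦2, 5↦7, 6↦8, 7↦5, 8↦9, 9↦9, 10↦5]  zeros at y ∈ ∅
  x = 1: [0↦9, 1↦9, 2↦5, 3↦8, 4↦7, 5↦2, 6↦4, 7↦2, 8↦7, 9↦8, 10↦5]  zeros at y ∈ ∅
  x = 2: [0↦10, 1↦0, 2↦8, 3↦1, 4↦1, 5↦8, 6↦0, 7↦10, 8↦5, 9↦7, 10↦5]  zeros at y ∈ {1, 6}
  x = 3: [0↦0, 1↦2, 2↦0, 3↦5, 4↦6, 5↦3, 6↦7, 7↦7, 8↦3, 9↦6, 10↦5]  zeros at y ∈ {0, 2}
  x = 4: [0↦1, 1↦4, 2↦3, 3↦9, 4↦0, 5↦9, 6↦3, 7↦4, 8↦1, 9↦5, 10↦5]  zeros at y ∈ {4}
  x = 5: [0↦2, 1↦6, 2↦6, 3↦2, 4↦5, 5↦4, 6↦10, 7↦1, 8↦10, 9↦4, 10↦5]  zeros at y ∈ ∅
  x = 6: [0↦3, 1↦8, 2↦9, 3↦6, 4↦10, 5↦10, 6↦6, 7↦9, 8↦8, 9↦3, 10↦5]  zeros at y ∈ ∅
  x = 7: [0↦4, 1↦10, 2↦1, 3↦10, 4↦4, 5↦5, 6↦2, 7↦6, 8↦6, 9↦2, 10↦5]  zeros at y ∈ ∅
  x = 8: [0↦5, 1↦1, 2↦4, 3↦3, 4↦9, 5↦0, 6↦9, 7↦3, 8↦4, 9↦1, 10↦5]  zeros at y ∈ {5}
  x = 9: [0↦6, 1↦3, 2↦7, 3↦7, 4↦3, 5↦6, 6↦5, 7↦0, 8↦2, 9↦0, 10↦5]  zeros at y ∈ {7, 9}
  x = 10: [0↦7, 1↦5, 2↦10, 3↦0, 4↦8, 5↦1, 6↦1, 7↦8, 8↦0, 9↦10, 10↦5]  zeros at y ∈ {3, 8}
Collecting zeros: affine points = {(2, 1), (2, 6), (3, 0), (3, 2), (4, 4), (8, 5), (9, 7), (9, 9), (10, 3), (10, 8)}.
Total count |C(F_11)_aff| = 10.


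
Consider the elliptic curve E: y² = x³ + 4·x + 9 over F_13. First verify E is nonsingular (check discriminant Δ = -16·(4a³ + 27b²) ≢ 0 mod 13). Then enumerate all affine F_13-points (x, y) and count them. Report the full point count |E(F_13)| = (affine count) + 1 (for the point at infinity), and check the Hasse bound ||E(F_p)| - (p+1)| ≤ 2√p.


Affine points = {(0, 3), (0, 10), (1, 1), (1, 12), (2, 5), (2, 8), (3, 3), (3, 10), (7, 4), (7, 9), (10, 3), (10, 10), (12, 2), (12, 11)}; affine count = 14; |E(F_13)| = 15.

Discriminant check: Δ ∝ 4a³ + 27b² = 4·4³ + 27·9² = 4·64 + 27·81 ≡ 12 (mod 13). Nonzero ⇒ E is nonsingular.
For each x ∈ F_13, compute rhs = x³ + 4·x + 9 mod 13, then count y ∈ F_13 with y² ≡ rhs.
  x = 0: rhs = 9, matching y values: 3, 10 (2 points).
  x = 1: rhs = 1, matching y values: 1, 12 (2 points).
  x = 2: rhs = 12, matching y values: 5, 8 (2 points).
  x = 3: rhs = 9, matching y values: 3, 10 (2 points).
  x = 4: rhs = 11, matching y values: none (0 points).
  x = 5: rhs = 11, matching y values: none (0 points).
  x = 6: rhs = 2, matching y values: none (0 points).
  x = 7: rhs = 3, matching y values: 4, 9 (2 points).
  x = 8: rhs = 7, matching y values: none (0 points).
  x = 9: rhs = 7, matching y values: none (0 points).
  x = 10: rhs = 9, matching y values: 3, 10 (2 points).
  x = 11: rhs = 6, matching y values: none (0 points).
  x = 12: rhs = 4, matching y values: 2, 11 (2 points).
Total affine count: 14.
Full point count |E(F_13)| = 14 + 1 = 15.
Hasse bound: |15 − (13+1)| = |1| = 1 ≤ 2√13 ≈ 7.2111 ✓.


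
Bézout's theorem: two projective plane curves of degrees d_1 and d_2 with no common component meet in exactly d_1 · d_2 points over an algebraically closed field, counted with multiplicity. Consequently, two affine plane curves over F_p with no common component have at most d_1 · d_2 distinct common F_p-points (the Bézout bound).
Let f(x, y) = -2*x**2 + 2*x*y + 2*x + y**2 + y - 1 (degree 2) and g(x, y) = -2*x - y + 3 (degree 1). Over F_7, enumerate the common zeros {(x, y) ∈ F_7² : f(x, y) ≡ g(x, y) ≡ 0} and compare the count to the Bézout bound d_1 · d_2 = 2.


Common zeros: ∅; count = 0; Bézout bound = 2.

deg(f) = 2, deg(g) = 1, so Bézout bound = 2.
Scan x ∈ F_7. For each x, list the y ∈ F_7 with f(x, y) ≡ 0 and those with g(x, y) ≡ 0 (mod 7); the common zeros in that column are the intersection.
  x = 0: f ≡ 0 at y ∈ ∅; g ≡ 0 at y ∈ {3}; common: ∅.
  x = 1: f ≡ 0 at y ∈ ∅; g ≡ 0 at y ∈ {1}; common: ∅.
  x = 2: f ≡ 0 at y ∈ ∅; g ≡ 0 at y ∈ {6}; common: ∅.
  x = 3: f ≡ 0 at y ∈ ∅; g ≡ 0 at y ∈ {4}; common: ∅.
  x = 4: f ≡ 0 at y ∈ ∅; g ≡ 0 at y ∈ {2}; common: ∅.
  x = 5: f ≡ 0 at y ∈ ∅; g ≡ 0 at y ∈ {0}; common: ∅.
  x = 6: f ≡ 0 at y ∈ {4}; g ≡ 0 at y ∈ {5}; common: ∅.
Collecting: common zeros = ∅, so the count is 0.
Comparison with the Bézout bound: 0 ≤ 2 = deg(f)·deg(g), as expected for curves with no common component (the affine F_7-count falls short of the bound because intersections may lie at infinity, over extension fields, or carry multiplicity).


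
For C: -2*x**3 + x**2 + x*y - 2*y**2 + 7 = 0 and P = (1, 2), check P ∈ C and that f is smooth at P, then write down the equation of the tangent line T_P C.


Tangent line at P: -2*x - 7*y + 16 = 0.

Step 1: f(1, 2) = 0, so P lies on C.
Step 2: partial derivatives
  f_x(x, y) = -6*x**2 + 2*x + y, f_y(x, y) = x - 4*y.
  f_x(P) = -2, f_y(P) = -7 (gradient nonzero, so P is smooth).
Step 3: tangent line at P: -2·(x − 1) + -7·(y − 2) = 0.
Expanding: -2*x - 7*y + 16 = 0.


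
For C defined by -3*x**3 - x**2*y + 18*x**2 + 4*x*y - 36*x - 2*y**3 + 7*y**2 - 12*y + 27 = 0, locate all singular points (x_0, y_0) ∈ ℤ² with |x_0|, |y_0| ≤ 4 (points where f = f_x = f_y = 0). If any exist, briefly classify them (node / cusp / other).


Singular points: {(2, 1)}; classification: node.

Compute partial derivatives:
  f_x = -9*x**2 - 2*x*y + 36*x + 4*y - 36.
  f_y = -x**2 + 4*x - 6*y**2 + 14*y - 12.
Scan x_0 ∈ {−4, ..., 4}. For each x_0, f_y(x_0, y) is a polynomial in y; find its integer roots y ∈ {−4, ..., 4}, then test f_x and f at those candidates.
  x = -4: f_y(-4, y) = -6*y**2 + 14*y - 44; no integer root y with |y| ≤ 4.
  x = -3: f_y(-3, y) = -6*y**2 + 14*y - 33; no integer root y with |y| ≤ 4.
  x = -2: f_y(-2, y) = -6*y**2 + 14*y - 24; no integer root y with |y| ≤ 4.
  x = -1: f_y(-1, y) = -6*y**2 + 14*y - 17; no integer root y with |y| ≤ 4.
  x = 0: f_y(0, y) = -6*y**2 + 14*y - 12; no integer root y with |y| ≤ 4.
  x = 1: f_y(1, y) = -6*y**2 + 14*y - 9; no integer root y with |y| ≤ 4.
  x = 2: f_y(2, y) = -6*y**2 + 14*y - 8; vanishes at y ∈ {1}. (2, 1): f_x = 0, f = 0 — SINGULAR.
  x = 3: f_y(3, y) = -6*y**2 + 14*y - 9; no integer root y with |y| ≤ 4.
  x = 4: f_y(4, y) = -6*y**2 + 14*y - 12; no integer root y with |y| ≤ 4.
Only singular point on the grid: (2, 1).
Classify: substitute x = 2 + u, y = 1 + v and expand: f = -3*u**3 - u**2*v - u**2 - 2*v**3 + v**2.
No constant or linear terms (consistent with a singular point). Quadratic part: -u**2 + v**2. Cubic part: -3*u**3 - u**2*v - 2*v**3.
The quadratic part v**2 - u**2 = (v − u)(v + u) splits into two distinct linear factors, so there are two distinct tangent lines y − 1 = ±(x − 2) — this is a node (ordinary double point).
Classification: node.
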